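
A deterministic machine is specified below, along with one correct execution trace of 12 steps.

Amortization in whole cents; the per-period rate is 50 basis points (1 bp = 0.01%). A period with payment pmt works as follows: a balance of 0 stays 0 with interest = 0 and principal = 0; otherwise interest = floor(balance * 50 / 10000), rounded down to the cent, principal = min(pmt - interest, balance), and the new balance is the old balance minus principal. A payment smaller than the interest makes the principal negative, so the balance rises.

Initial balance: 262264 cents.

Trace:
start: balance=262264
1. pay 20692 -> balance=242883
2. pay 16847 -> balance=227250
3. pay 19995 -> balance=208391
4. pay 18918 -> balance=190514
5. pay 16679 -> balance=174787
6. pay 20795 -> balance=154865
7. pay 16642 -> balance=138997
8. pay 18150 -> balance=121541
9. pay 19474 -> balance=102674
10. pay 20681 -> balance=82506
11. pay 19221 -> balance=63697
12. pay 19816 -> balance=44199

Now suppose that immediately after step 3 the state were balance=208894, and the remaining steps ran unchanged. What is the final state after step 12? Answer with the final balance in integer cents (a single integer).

state after step 3 := balance=208894
4. pay 18918 -> balance=191020
5. pay 16679 -> balance=175296
6. pay 20795 -> balance=155377
7. pay 16642 -> balance=139511
8. pay 18150 -> balance=122058
9. pay 19474 -> balance=103194
10. pay 20681 -> balance=83028
11. pay 19221 -> balance=64222
12. pay 19816 -> balance=44727

44727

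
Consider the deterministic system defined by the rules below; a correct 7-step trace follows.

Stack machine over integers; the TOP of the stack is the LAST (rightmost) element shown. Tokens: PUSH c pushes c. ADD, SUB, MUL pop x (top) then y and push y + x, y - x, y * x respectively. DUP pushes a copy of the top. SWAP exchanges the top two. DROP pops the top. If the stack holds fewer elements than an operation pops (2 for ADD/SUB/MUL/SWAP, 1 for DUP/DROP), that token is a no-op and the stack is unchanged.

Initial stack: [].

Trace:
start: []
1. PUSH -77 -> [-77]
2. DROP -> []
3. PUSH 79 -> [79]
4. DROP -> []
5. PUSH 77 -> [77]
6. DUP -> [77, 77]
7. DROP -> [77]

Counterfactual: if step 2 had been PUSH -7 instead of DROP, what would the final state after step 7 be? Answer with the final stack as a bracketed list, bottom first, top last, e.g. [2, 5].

(re-executing from step 2 with the substitution; state before step 2: [-77])
2. PUSH -7 -> [-77, -7]
3. PUSH 79 -> [-77, -7, 79]
4. DROP -> [-77, -7]
5. PUSH 77 -> [-77, -7, 77]
6. DUP -> [-77, -7, 77, 77]
7. DROP -> [-77, -7, 77]

[-77, -7, 77]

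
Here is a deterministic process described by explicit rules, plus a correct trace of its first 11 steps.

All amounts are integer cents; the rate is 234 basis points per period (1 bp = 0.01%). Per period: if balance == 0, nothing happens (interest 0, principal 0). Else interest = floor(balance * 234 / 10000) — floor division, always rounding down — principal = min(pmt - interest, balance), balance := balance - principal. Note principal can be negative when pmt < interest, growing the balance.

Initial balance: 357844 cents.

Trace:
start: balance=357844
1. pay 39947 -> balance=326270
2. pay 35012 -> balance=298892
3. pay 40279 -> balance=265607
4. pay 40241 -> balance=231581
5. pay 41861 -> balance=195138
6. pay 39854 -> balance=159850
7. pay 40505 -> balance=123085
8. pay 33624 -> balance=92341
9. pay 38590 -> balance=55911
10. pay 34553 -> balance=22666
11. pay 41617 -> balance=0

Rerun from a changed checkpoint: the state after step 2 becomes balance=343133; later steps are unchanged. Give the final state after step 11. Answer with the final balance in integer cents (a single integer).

state after step 2 := balance=343133
3. pay 40279 -> balance=310883
4. pay 40241 -> balance=277916
5. pay 41861 -> balance=242558
6. pay 39854 -> balance=208379
7. pay 40505 -> balance=172750
8. pay 33624 -> balance=143168
9. pay 38590 -> balance=107928
10. pay 34553 -> balance=75900
11. pay 41617 -> balance=36059

36059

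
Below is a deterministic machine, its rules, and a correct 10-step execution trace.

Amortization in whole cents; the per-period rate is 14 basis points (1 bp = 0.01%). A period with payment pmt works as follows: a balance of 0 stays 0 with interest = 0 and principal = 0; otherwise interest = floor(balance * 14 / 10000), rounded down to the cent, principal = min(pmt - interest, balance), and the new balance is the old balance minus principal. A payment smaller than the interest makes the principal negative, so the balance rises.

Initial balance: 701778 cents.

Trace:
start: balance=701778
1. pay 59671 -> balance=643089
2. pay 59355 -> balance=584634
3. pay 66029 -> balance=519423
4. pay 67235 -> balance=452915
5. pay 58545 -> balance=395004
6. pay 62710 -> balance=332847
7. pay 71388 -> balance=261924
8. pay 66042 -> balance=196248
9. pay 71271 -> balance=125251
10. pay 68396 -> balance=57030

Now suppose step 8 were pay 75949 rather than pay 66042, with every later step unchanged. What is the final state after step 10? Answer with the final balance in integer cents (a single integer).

47095

(re-executing from step 8 with the substitution; state before step 8: balance=261924)
8. pay 75949 -> balance=186341
9. pay 71271 -> balance=115330
10. pay 68396 -> balance=47095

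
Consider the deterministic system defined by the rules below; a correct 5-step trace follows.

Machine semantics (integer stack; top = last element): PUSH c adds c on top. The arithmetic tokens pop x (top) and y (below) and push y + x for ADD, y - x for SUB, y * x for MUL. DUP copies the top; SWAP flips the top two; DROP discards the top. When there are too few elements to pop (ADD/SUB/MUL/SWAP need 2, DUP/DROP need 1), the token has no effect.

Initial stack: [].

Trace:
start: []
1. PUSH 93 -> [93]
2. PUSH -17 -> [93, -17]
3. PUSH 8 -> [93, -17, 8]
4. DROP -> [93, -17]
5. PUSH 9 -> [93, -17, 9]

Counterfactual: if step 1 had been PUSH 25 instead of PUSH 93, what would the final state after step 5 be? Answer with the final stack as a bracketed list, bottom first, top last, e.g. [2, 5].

[25, -17, 9]

(re-executing from step 1 with the substitution; state before step 1: [])
1. PUSH 25 -> [25]
2. PUSH -17 -> [25, -17]
3. PUSH 8 -> [25, -17, 8]
4. DROP -> [25, -17]
5. PUSH 9 -> [25, -17, 9]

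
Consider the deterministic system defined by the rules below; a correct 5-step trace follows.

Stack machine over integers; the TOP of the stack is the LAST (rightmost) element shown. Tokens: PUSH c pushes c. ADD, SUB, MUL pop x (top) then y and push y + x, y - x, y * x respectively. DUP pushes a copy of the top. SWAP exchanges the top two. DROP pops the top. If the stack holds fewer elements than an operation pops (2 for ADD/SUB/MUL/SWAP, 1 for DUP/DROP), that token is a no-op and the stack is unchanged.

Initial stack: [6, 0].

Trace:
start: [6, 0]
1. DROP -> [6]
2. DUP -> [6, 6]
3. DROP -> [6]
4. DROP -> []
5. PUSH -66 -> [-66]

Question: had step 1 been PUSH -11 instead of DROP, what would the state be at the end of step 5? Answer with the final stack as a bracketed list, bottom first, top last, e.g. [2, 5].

(re-executing from step 1 with the substitution; state before step 1: [6, 0])
1. PUSH -11 -> [6, 0, -11]
2. DUP -> [6, 0, -11, -11]
3. DROP -> [6, 0, -11]
4. DROP -> [6, 0]
5. PUSH -66 -> [6, 0, -66]

[6, 0, -66]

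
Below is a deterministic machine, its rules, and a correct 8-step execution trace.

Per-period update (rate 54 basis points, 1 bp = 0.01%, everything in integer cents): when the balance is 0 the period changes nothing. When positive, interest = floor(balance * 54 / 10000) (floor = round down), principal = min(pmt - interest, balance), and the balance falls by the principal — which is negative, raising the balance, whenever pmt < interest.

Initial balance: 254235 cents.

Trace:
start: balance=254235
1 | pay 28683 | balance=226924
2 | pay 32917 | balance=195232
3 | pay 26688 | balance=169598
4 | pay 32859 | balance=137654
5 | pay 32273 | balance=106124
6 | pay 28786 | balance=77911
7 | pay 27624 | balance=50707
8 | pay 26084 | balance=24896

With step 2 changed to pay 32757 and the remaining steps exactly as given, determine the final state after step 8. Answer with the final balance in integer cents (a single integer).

25061

(re-executing from step 2 with the substitution; state before step 2: balance=226924)
2 | pay 32757 | balance=195392
3 | pay 26688 | balance=169759
4 | pay 32859 | balance=137816
5 | pay 32273 | balance=106287
6 | pay 28786 | balance=78074
7 | pay 27624 | balance=50871
8 | pay 26084 | balance=25061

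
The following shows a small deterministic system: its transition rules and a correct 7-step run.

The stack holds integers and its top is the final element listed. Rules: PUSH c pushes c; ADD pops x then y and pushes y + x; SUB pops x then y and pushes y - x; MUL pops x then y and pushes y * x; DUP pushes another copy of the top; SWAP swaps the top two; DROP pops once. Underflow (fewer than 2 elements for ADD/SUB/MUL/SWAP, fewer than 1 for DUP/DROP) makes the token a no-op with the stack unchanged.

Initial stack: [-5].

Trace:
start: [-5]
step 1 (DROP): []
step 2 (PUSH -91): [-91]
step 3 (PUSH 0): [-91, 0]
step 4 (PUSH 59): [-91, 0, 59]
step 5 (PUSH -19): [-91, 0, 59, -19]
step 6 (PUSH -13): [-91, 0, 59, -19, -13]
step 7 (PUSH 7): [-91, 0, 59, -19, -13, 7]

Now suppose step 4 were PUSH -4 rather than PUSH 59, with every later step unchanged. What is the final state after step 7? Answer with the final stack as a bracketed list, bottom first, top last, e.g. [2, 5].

[-91, 0, -4, -19, -13, 7]

(re-executing from step 4 with the substitution; state before step 4: [-91, 0])
step 4 (PUSH -4): [-91, 0, -4]
step 5 (PUSH -19): [-91, 0, -4, -19]
step 6 (PUSH -13): [-91, 0, -4, -19, -13]
step 7 (PUSH 7): [-91, 0, -4, -19, -13, 7]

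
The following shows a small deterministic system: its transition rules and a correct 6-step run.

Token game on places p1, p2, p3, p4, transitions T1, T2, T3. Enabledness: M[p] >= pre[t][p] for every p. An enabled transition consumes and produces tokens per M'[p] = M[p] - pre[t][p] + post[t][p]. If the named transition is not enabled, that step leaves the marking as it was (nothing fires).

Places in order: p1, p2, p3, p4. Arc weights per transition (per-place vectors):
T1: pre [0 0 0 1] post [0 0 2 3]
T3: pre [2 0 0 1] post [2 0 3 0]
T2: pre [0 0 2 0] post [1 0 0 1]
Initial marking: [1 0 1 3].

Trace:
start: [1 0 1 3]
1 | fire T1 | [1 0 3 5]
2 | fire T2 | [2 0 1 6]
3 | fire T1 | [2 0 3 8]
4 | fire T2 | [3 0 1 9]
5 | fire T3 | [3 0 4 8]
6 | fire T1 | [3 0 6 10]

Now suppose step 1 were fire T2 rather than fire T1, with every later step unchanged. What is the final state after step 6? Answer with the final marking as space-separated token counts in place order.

(re-executing from step 1 with the substitution; state before step 1: [1 0 1 3])
1 | fire T2 | [1 0 1 3]
2 | fire T2 | [1 0 1 3]
3 | fire T1 | [1 0 3 5]
4 | fire T2 | [2 0 1 6]
5 | fire T3 | [2 0 4 5]
6 | fire T1 | [2 0 6 7]

2 0 6 7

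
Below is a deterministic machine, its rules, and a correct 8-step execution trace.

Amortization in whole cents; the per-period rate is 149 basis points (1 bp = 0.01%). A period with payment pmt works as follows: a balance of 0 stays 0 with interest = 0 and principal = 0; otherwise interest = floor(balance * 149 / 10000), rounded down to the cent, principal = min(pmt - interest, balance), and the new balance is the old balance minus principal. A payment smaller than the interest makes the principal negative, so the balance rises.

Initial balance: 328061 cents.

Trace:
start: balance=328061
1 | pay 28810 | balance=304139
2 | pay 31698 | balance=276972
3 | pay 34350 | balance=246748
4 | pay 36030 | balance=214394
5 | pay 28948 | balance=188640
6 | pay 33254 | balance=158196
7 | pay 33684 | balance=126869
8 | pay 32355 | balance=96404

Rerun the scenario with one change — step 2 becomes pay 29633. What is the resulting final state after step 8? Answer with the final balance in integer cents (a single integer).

98660

(re-executing from step 2 with the substitution; state before step 2: balance=304139)
2 | pay 29633 | balance=279037
3 | pay 34350 | balance=248844
4 | pay 36030 | balance=216521
5 | pay 28948 | balance=190799
6 | pay 33254 | balance=160387
7 | pay 33684 | balance=129092
8 | pay 32355 | balance=98660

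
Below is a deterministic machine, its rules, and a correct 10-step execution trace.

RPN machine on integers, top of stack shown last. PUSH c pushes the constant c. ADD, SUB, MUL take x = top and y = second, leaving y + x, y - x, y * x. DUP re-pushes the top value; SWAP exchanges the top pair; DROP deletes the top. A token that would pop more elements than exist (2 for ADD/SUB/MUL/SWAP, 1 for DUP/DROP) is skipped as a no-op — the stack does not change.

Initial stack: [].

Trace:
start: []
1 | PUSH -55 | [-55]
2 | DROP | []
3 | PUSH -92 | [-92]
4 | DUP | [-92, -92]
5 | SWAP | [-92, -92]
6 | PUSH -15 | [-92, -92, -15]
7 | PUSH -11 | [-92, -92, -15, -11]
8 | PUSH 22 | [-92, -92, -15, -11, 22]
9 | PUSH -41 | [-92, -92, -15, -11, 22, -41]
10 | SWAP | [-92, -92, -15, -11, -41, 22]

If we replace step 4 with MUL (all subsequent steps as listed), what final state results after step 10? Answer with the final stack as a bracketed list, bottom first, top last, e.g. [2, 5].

[-92, -15, -11, -41, 22]

(re-executing from step 4 with the substitution; state before step 4: [-92])
4 | MUL | [-92]
5 | SWAP | [-92]
6 | PUSH -15 | [-92, -15]
7 | PUSH -11 | [-92, -15, -11]
8 | PUSH 22 | [-92, -15, -11, 22]
9 | PUSH -41 | [-92, -15, -11, 22, -41]
10 | SWAP | [-92, -15, -11, -41, 22]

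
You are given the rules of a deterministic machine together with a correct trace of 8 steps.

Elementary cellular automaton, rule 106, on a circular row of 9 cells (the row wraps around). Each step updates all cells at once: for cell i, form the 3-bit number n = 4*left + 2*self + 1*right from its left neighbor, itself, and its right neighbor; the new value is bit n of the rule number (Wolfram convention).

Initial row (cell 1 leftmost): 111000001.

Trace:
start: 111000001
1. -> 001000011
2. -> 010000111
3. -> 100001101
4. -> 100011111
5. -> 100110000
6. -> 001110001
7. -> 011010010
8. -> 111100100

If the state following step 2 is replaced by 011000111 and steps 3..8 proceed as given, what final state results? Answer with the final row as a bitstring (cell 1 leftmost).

111101010

state after step 2 := 011000111
3. -> 111001101
4. -> 001011111
5. -> 010110001
6. -> 101110010
7. -> 011010101
8. -> 111101010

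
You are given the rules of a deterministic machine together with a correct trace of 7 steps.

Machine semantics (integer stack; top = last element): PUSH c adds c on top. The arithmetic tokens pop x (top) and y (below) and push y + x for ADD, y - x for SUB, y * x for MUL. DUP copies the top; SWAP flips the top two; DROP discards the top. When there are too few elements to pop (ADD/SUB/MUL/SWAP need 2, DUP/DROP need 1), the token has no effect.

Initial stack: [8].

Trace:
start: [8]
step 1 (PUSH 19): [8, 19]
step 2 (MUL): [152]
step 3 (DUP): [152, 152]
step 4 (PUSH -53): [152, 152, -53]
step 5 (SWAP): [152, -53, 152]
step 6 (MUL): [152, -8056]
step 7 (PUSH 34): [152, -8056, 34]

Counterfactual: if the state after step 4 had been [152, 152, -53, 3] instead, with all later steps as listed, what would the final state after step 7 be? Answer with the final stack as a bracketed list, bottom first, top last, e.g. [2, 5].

state after step 4 := [152, 152, -53, 3]
step 5 (SWAP): [152, 152, 3, -53]
step 6 (MUL): [152, 152, -159]
step 7 (PUSH 34): [152, 152, -159, 34]

[152, 152, -159, 34]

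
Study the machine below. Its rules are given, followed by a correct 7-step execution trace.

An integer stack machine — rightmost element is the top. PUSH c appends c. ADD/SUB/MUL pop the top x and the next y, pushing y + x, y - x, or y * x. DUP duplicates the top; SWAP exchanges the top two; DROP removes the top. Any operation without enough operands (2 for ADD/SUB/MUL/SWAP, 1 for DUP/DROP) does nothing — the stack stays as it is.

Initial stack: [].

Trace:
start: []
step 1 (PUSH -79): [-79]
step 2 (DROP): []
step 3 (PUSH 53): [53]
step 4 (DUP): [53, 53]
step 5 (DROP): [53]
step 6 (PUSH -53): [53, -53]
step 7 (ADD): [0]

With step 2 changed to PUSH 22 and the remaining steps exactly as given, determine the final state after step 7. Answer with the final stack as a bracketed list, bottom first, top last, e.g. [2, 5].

(re-executing from step 2 with the substitution; state before step 2: [-79])
step 2 (PUSH 22): [-79, 22]
step 3 (PUSH 53): [-79, 22, 53]
step 4 (DUP): [-79, 22, 53, 53]
step 5 (DROP): [-79, 22, 53]
step 6 (PUSH -53): [-79, 22, 53, -53]
step 7 (ADD): [-79, 22, 0]

[-79, 22, 0]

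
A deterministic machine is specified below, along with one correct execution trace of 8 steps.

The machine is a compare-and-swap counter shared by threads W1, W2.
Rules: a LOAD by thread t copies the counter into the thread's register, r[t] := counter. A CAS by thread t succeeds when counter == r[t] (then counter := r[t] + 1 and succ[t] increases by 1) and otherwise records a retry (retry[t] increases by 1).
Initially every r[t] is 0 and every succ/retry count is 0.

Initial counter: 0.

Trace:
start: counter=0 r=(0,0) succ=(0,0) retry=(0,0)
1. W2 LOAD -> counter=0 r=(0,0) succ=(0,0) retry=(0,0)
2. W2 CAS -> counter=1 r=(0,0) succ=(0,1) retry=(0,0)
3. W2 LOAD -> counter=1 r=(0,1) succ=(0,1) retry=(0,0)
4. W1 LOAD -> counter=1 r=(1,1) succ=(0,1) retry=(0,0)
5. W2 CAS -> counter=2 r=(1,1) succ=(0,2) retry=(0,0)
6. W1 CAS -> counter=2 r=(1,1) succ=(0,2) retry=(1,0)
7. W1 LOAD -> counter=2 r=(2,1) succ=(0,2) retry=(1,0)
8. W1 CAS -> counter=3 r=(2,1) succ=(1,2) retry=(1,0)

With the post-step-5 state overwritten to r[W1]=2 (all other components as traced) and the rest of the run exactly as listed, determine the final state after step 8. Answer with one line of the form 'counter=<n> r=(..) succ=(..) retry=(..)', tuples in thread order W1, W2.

state after step 5 := counter=2 r=(2,1) succ=(0,2) retry=(0,0)
6. W1 CAS -> counter=3 r=(2,1) succ=(1,2) retry=(0,0)
7. W1 LOAD -> counter=3 r=(3,1) succ=(1,2) retry=(0,0)
8. W1 CAS -> counter=4 r=(3,1) succ=(2,2) retry=(0,0)

counter=4 r=(3,1) succ=(2,2) retry=(0,0)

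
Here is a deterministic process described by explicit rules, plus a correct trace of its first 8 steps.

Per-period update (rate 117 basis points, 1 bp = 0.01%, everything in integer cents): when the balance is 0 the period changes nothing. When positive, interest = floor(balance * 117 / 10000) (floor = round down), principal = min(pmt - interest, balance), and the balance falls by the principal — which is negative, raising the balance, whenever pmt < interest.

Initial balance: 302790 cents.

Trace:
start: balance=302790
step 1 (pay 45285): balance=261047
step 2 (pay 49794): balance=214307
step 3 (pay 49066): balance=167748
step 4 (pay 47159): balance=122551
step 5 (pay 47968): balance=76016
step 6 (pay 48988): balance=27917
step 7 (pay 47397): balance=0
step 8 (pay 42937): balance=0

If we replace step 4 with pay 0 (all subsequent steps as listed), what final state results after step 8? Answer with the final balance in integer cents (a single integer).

(re-executing from step 4 with the substitution; state before step 4: balance=167748)
step 4 (pay 0): balance=169710
step 5 (pay 47968): balance=123727
step 6 (pay 48988): balance=76186
step 7 (pay 47397): balance=29680
step 8 (pay 42937): balance=0

0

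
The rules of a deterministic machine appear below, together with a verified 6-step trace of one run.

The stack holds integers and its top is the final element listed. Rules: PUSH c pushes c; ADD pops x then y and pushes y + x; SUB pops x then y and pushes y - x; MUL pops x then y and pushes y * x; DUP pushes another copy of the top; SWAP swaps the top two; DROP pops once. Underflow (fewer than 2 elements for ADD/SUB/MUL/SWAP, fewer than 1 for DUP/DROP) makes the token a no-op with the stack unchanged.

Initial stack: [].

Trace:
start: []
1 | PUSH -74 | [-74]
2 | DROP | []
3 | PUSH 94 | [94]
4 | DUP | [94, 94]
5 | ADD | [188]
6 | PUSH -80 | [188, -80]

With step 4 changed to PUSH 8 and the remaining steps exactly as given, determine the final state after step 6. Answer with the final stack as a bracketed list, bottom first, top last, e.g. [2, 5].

(re-executing from step 4 with the substitution; state before step 4: [94])
4 | PUSH 8 | [94, 8]
5 | ADD | [102]
6 | PUSH -80 | [102, -80]

[102, -80]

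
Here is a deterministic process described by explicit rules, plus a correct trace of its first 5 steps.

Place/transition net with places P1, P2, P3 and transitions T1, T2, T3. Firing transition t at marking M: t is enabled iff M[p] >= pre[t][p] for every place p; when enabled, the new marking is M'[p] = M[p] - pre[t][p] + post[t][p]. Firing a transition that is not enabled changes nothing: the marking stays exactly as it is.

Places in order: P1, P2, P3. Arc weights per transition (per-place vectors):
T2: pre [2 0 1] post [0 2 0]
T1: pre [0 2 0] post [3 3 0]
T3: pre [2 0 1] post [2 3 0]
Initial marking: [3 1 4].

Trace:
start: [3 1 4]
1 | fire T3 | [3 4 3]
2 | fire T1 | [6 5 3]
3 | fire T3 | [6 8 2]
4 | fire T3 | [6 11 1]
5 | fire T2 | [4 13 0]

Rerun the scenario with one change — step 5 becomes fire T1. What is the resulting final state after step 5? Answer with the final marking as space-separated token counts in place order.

(re-executing from step 5 with the substitution; state before step 5: [6 11 1])
5 | fire T1 | [9 12 1]

9 12 1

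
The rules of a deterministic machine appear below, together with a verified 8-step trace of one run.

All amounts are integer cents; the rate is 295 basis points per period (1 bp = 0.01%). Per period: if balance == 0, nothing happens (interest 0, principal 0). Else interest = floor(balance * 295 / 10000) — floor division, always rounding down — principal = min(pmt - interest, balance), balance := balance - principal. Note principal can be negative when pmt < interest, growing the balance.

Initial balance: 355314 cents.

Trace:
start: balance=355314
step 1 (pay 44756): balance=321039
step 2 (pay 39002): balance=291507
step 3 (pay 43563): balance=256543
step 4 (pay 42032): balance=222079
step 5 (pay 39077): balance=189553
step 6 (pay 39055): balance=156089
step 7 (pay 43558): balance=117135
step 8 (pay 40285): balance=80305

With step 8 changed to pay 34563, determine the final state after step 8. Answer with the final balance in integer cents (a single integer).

(re-executing from step 8 with the substitution; state before step 8: balance=117135)
step 8 (pay 34563): balance=86027

86027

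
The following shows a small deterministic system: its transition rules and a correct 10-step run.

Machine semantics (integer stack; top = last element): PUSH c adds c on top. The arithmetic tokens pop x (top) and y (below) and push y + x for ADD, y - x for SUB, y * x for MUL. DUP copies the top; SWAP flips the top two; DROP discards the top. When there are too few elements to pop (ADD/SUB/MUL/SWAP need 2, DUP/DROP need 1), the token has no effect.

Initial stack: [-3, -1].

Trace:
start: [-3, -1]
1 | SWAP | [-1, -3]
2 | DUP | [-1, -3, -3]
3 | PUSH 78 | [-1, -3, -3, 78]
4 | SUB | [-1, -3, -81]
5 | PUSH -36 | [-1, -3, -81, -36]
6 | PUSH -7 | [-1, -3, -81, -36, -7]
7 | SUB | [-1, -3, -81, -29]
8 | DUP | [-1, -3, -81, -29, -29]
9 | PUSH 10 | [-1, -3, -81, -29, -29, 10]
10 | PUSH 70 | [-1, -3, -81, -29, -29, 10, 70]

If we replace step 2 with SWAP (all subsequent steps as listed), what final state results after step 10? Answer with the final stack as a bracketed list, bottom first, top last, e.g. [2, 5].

[-3, -79, -29, -29, 10, 70]

(re-executing from step 2 with the substitution; state before step 2: [-1, -3])
2 | SWAP | [-3, -1]
3 | PUSH 78 | [-3, -1, 78]
4 | SUB | [-3, -79]
5 | PUSH -36 | [-3, -79, -36]
6 | PUSH -7 | [-3, -79, -36, -7]
7 | SUB | [-3, -79, -29]
8 | DUP | [-3, -79, -29, -29]
9 | PUSH 10 | [-3, -79, -29, -29, 10]
10 | PUSH 70 | [-3, -79, -29, -29, 10, 70]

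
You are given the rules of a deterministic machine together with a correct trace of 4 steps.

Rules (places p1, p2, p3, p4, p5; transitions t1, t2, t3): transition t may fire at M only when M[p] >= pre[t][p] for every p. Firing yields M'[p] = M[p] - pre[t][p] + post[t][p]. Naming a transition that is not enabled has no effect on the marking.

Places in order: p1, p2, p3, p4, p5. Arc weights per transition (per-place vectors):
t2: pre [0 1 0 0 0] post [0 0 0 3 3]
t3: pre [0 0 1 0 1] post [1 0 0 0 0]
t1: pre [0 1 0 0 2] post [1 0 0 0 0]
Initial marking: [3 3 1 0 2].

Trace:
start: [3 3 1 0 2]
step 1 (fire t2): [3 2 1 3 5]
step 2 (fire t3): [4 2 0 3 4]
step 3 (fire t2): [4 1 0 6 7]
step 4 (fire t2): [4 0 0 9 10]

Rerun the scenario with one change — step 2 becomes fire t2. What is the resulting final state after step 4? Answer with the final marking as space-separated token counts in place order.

3 0 1 9 11

(re-executing from step 2 with the substitution; state before step 2: [3 2 1 3 5])
step 2 (fire t2): [3 1 1 6 8]
step 3 (fire t2): [3 0 1 9 11]
step 4 (fire t2): [3 0 1 9 11]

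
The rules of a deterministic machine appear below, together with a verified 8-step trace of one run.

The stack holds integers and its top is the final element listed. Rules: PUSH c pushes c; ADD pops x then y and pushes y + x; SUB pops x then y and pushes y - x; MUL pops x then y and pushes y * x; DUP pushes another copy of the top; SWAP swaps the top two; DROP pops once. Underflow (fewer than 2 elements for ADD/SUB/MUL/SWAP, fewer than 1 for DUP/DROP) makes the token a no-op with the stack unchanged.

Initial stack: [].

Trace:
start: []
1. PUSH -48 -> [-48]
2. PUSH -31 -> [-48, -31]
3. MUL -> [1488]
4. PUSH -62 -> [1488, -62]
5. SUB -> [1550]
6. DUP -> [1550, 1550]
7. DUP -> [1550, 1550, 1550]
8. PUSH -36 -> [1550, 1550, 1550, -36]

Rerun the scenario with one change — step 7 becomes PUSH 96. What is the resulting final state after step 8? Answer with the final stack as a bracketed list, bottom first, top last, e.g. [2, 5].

(re-executing from step 7 with the substitution; state before step 7: [1550, 1550])
7. PUSH 96 -> [1550, 1550, 96]
8. PUSH -36 -> [1550, 1550, 96, -36]

[1550, 1550, 96, -36]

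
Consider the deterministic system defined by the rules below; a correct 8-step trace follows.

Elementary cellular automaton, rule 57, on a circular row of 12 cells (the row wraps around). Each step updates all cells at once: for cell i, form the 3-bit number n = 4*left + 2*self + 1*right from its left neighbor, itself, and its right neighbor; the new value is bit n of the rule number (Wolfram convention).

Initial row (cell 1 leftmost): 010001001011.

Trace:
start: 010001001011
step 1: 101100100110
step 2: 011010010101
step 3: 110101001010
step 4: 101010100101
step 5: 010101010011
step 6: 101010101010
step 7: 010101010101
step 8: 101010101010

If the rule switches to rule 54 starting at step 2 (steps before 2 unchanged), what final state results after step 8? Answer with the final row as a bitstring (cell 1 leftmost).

(re-executing steps 2..8 under rule 54; state before step 2: 101100100110)
step 2: 110011111001
step 3: 001100000110
step 4: 010010001001
step 5: 111111011111
step 6: 000000100000
step 7: 000001110000
step 8: 000010001000

000010001000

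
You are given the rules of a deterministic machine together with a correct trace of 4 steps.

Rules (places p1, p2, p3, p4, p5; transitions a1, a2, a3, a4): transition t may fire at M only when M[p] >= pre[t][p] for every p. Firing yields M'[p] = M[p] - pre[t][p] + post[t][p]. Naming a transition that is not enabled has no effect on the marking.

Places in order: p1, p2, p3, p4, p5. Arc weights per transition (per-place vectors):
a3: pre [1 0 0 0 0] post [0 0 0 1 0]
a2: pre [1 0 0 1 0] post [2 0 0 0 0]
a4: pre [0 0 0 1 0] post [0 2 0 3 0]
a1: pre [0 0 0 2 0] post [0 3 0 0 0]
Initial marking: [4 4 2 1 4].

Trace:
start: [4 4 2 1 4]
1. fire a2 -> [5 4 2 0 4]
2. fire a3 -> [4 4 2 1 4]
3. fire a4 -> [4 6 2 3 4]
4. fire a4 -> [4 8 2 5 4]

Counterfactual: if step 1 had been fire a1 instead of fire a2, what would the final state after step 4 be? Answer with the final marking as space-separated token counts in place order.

3 8 2 6 4

(re-executing from step 1 with the substitution; state before step 1: [4 4 2 1 4])
1. fire a1 -> [4 4 2 1 4]
2. fire a3 -> [3 4 2 2 4]
3. fire a4 -> [3 6 2 4 4]
4. fire a4 -> [3 8 2 6 4]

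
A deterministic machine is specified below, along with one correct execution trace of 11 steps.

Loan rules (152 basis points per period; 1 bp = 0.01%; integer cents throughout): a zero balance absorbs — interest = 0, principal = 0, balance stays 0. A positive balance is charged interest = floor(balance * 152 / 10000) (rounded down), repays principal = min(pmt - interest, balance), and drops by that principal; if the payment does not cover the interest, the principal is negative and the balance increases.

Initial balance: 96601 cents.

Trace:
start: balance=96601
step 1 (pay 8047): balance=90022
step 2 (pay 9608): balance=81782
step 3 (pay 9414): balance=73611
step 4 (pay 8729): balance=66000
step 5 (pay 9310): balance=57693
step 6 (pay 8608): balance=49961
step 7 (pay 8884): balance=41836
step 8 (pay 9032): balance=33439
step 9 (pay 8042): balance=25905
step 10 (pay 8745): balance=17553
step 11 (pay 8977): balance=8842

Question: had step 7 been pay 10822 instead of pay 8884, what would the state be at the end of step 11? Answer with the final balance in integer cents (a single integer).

6784

(re-executing from step 7 with the substitution; state before step 7: balance=49961)
step 7 (pay 10822): balance=39898
step 8 (pay 9032): balance=31472
step 9 (pay 8042): balance=23908
step 10 (pay 8745): balance=15526
step 11 (pay 8977): balance=6784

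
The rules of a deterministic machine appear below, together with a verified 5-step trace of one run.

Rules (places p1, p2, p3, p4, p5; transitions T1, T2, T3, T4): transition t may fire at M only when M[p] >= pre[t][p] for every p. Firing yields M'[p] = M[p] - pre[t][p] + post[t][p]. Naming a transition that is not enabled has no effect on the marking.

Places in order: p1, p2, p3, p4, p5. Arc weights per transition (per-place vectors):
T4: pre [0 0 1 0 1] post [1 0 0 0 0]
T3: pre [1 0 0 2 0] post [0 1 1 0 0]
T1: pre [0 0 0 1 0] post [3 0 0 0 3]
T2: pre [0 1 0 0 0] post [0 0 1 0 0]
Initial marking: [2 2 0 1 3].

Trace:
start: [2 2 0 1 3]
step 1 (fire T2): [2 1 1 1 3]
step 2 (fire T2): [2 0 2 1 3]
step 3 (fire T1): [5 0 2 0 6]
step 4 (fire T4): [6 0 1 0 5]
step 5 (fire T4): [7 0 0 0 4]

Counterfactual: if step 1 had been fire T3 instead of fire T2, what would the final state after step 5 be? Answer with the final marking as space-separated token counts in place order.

(re-executing from step 1 with the substitution; state before step 1: [2 2 0 1 3])
step 1 (fire T3): [2 2 0 1 3]
step 2 (fire T2): [2 1 1 1 3]
step 3 (fire T1): [5 1 1 0 6]
step 4 (fire T4): [6 1 0 0 5]
step 5 (fire T4): [6 1 0 0 5]

6 1 0 0 5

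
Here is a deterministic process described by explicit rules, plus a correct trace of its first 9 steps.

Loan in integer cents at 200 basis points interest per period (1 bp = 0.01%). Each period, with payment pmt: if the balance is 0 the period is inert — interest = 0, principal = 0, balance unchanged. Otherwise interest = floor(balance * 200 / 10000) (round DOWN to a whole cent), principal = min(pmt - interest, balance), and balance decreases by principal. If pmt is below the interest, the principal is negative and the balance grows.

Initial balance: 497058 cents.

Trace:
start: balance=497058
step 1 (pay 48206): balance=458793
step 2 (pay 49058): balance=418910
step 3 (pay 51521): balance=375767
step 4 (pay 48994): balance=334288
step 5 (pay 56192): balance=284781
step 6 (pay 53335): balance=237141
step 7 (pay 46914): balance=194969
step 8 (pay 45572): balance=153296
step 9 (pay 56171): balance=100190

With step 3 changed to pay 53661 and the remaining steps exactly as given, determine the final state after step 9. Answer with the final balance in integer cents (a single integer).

97782

(re-executing from step 3 with the substitution; state before step 3: balance=418910)
step 3 (pay 53661): balance=373627
step 4 (pay 48994): balance=332105
step 5 (pay 56192): balance=282555
step 6 (pay 53335): balance=234871
step 7 (pay 46914): balance=192654
step 8 (pay 45572): balance=150935
step 9 (pay 56171): balance=97782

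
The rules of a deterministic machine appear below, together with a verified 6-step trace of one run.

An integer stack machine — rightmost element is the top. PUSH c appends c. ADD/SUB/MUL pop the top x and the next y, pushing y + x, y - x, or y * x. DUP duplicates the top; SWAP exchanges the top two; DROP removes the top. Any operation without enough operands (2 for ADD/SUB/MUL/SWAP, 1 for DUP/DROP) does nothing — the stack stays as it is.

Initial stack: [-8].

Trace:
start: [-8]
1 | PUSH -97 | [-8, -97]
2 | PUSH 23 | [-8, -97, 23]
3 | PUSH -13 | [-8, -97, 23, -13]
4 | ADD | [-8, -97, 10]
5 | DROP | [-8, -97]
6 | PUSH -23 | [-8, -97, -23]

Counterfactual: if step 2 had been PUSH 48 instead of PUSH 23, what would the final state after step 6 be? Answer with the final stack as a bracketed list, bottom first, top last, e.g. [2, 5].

[-8, -97, -23]

(re-executing from step 2 with the substitution; state before step 2: [-8, -97])
2 | PUSH 48 | [-8, -97, 48]
3 | PUSH -13 | [-8, -97, 48, -13]
4 | ADD | [-8, -97, 35]
5 | DROP | [-8, -97]
6 | PUSH -23 | [-8, -97, -23]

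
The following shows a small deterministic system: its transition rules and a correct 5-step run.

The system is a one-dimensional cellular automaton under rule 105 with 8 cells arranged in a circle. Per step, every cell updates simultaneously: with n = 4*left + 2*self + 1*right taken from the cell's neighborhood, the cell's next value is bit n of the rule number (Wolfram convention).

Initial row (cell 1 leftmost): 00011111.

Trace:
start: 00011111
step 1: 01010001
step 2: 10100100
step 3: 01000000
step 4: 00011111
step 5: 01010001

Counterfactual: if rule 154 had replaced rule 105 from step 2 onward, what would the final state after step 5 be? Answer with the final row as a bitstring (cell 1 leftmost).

(re-executing steps 2..5 under rule 154; state before step 2: 01010001)
step 2: 00001010
step 3: 00010001
step 4: 10101010
step 5: 00000000

00000000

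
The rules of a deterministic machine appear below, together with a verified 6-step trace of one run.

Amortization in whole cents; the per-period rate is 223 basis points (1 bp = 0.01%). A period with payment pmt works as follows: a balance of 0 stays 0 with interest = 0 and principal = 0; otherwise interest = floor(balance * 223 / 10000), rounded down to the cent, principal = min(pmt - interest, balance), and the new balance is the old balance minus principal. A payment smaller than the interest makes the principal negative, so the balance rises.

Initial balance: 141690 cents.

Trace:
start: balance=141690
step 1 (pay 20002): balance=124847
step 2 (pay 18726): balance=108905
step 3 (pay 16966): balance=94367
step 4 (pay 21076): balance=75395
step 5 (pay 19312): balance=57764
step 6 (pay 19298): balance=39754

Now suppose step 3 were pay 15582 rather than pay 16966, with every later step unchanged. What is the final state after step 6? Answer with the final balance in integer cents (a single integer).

(re-executing from step 3 with the substitution; state before step 3: balance=108905)
step 3 (pay 15582): balance=95751
step 4 (pay 21076): balance=76810
step 5 (pay 19312): balance=59210
step 6 (pay 19298): balance=41232

41232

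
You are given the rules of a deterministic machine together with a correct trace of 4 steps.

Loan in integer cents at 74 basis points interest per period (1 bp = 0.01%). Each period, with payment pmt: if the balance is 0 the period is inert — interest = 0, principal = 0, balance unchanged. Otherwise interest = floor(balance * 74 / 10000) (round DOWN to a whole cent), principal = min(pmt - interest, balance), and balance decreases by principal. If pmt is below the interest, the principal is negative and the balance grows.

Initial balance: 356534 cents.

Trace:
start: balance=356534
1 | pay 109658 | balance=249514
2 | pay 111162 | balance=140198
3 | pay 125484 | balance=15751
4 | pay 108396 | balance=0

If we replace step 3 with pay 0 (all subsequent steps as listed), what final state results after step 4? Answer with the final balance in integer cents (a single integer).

33884

(re-executing from step 3 with the substitution; state before step 3: balance=140198)
3 | pay 0 | balance=141235
4 | pay 108396 | balance=33884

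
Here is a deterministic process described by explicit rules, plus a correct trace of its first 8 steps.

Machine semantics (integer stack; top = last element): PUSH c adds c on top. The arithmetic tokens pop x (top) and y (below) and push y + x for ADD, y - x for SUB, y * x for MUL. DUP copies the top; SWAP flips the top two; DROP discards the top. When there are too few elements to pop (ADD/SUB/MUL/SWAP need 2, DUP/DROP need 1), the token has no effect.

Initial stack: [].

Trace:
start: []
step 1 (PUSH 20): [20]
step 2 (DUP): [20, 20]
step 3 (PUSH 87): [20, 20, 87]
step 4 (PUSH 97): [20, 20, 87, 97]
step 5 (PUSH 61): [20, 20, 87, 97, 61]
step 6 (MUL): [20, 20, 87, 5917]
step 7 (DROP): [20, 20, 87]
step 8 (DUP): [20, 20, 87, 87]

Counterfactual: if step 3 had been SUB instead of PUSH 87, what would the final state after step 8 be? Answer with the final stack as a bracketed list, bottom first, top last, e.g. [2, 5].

(re-executing from step 3 with the substitution; state before step 3: [20, 20])
step 3 (SUB): [0]
step 4 (PUSH 97): [0, 97]
step 5 (PUSH 61): [0, 97, 61]
step 6 (MUL): [0, 5917]
step 7 (DROP): [0]
step 8 (DUP): [0, 0]

[0, 0]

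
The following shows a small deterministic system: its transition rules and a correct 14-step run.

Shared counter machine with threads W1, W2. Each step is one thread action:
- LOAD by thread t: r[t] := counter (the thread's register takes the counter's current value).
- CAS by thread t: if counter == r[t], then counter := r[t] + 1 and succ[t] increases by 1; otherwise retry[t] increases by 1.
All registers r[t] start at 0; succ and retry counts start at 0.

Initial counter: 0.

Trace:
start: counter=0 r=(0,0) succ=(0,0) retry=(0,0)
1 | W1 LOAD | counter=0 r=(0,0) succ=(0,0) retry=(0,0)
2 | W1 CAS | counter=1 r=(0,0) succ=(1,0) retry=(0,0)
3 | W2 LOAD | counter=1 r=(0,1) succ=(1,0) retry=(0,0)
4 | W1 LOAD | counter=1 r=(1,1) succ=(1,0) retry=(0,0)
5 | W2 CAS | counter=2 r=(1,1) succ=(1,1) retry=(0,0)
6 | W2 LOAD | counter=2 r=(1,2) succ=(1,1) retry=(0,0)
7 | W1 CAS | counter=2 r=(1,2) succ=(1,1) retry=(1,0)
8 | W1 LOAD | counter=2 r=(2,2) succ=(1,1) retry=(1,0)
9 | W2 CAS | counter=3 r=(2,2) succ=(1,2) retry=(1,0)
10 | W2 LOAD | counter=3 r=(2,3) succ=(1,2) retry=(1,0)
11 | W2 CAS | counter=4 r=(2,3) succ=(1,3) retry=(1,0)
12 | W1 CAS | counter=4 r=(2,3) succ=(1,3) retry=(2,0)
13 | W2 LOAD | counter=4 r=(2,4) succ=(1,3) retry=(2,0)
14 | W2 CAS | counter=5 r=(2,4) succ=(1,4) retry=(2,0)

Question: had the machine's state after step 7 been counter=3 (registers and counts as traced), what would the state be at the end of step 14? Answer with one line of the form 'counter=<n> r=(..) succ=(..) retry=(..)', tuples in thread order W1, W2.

state after step 7 := counter=3 r=(1,2) succ=(1,1) retry=(1,0)
8 | W1 LOAD | counter=3 r=(3,2) succ=(1,1) retry=(1,0)
9 | W2 CAS | counter=3 r=(3,2) succ=(1,1) retry=(1,1)
10 | W2 LOAD | counter=3 r=(3,3) succ=(1,1) retry=(1,1)
11 | W2 CAS | counter=4 r=(3,3) succ=(1,2) retry=(1,1)
12 | W1 CAS | counter=4 r=(3,3) succ=(1,2) retry=(2,1)
13 | W2 LOAD | counter=4 r=(3,4) succ=(1,2) retry=(2,1)
14 | W2 CAS | counter=5 r=(3,4) succ=(1,3) retry=(2,1)

counter=5 r=(3,4) succ=(1,3) retry=(2,1)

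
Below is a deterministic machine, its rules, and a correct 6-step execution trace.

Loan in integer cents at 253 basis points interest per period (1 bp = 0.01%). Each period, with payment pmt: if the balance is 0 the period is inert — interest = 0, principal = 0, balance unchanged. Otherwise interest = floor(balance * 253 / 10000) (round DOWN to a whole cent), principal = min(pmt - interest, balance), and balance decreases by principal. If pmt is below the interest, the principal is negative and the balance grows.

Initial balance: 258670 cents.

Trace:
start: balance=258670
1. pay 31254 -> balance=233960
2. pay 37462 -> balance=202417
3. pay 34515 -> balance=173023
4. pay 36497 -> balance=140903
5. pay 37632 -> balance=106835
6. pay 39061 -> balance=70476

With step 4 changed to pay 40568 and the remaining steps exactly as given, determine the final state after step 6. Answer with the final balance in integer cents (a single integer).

(re-executing from step 4 with the substitution; state before step 4: balance=173023)
4. pay 40568 -> balance=136832
5. pay 37632 -> balance=102661
6. pay 39061 -> balance=66197

66197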